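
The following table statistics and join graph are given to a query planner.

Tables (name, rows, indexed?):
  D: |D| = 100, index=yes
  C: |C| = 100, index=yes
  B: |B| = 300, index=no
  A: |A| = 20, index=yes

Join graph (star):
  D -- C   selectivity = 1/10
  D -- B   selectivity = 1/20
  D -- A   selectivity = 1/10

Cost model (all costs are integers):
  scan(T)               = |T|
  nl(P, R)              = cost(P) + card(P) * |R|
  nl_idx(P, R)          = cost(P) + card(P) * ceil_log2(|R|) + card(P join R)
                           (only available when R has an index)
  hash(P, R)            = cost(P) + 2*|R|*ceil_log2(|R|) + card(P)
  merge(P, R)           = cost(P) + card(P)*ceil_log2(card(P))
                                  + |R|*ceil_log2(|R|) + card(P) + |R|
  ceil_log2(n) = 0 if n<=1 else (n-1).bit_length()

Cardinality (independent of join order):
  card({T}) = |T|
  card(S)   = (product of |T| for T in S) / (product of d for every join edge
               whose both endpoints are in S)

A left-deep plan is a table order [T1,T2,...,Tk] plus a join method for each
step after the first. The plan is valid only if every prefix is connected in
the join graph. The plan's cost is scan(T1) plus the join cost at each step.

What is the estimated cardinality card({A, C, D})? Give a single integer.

Tables in S: A(20), C(100), D(100)
Edges inside S: D-C(d=10), D-A(d=10)
numerator = 20 * 100 * 100 = 200000
denominator = 10 * 10 = 100
card(S) = 200000 / 100 = 2000

2000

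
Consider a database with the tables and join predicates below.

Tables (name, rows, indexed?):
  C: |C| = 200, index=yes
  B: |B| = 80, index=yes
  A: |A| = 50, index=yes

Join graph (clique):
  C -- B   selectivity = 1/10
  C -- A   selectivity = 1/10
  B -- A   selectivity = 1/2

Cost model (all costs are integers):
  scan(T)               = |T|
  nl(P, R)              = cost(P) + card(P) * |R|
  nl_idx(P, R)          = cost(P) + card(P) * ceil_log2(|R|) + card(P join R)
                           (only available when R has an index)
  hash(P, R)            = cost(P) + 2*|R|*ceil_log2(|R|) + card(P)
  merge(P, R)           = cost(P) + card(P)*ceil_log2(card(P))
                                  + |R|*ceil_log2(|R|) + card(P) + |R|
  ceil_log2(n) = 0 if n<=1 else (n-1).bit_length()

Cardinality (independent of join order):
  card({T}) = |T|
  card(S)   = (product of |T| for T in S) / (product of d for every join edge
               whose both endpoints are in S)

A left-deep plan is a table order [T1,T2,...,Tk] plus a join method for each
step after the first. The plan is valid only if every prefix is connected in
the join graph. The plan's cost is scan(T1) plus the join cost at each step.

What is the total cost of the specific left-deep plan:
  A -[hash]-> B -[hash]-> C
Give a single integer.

6420

step 1: scan A: cost=50, card=50
step 2: join B via hash
    card(P join B) = 50*80/(2) = 2000
    cost = 50 + 2*80*7 + 50 = 1220
step 3: join C via hash
    card(P join C) = 2000*200/(10*10) = 4000
    cost = 1220 + 2*200*8 + 2000 = 6420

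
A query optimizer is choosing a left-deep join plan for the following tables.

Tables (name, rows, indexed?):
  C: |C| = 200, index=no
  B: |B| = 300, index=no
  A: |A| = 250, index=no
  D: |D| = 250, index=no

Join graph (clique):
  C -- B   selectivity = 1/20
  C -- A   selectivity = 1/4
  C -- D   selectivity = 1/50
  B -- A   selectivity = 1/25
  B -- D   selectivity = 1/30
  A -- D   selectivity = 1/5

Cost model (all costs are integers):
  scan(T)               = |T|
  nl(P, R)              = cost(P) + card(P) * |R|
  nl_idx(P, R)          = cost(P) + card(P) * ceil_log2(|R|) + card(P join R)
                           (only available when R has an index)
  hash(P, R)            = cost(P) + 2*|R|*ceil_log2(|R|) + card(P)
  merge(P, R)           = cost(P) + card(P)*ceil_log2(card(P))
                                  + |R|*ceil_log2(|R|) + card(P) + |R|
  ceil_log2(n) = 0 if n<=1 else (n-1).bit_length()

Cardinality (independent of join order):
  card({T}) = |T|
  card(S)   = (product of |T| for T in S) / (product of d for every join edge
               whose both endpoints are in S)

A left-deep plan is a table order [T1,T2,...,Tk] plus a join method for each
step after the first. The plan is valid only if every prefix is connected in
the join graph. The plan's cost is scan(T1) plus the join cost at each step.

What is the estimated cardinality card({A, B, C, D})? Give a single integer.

Tables in S: A(250), B(300), C(200), D(250)
Edges inside S: C-B(d=20), C-A(d=4), C-D(d=50), B-A(d=25), B-D(d=30), A-D(d=5)
numerator = 250 * 300 * 200 * 250 = 3750000000
denominator = 20 * 4 * 50 * 25 * 30 * 5 = 15000000
card(S) = 3750000000 / 15000000 = 250

250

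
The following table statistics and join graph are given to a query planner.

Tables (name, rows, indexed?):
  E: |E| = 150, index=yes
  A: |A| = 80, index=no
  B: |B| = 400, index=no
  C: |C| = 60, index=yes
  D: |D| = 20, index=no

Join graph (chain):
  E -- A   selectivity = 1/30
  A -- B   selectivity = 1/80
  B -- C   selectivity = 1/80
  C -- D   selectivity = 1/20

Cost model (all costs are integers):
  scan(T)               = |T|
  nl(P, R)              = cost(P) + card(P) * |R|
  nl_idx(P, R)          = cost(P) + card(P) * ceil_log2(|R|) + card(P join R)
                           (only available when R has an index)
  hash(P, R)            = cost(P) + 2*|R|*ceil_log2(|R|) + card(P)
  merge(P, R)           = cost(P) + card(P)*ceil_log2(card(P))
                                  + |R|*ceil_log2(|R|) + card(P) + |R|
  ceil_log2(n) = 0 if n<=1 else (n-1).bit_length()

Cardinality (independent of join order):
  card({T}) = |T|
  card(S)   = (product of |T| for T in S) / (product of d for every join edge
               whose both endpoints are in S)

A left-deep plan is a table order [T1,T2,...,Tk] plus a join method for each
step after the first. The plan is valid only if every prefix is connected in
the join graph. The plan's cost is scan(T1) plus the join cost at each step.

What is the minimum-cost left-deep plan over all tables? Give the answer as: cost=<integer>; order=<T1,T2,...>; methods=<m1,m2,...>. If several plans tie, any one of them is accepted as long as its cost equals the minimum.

Selinger DP (subsets sized 1..n):
  {E}: scan cost=150, card=150
  {A}: scan cost=80, card=80
  {B}: scan cost=400, card=400
  {C}: scan cost=60, card=60
  {D}: scan cost=20, card=20
  {AE}: card=400; try (E,nl_idx)→1120, (A,hash)→1420, (E,merge)→2070, (A,merge)→2140, (E,hash)→2560, (E,nl)→12080 …(+1); best=1120 via (E,nl_idx)
  {AB}: card=400; try (A,hash)→1920, (B,merge)→4720, (A,merge)→5040, (B,hash)→7360, (B,nl)→32080, (A,nl)→32400; best=1920 via (A,hash)
  {BC}: card=300; try (C,hash)→1520, (C,nl_idx)→3100, (B,merge)→4480, (C,merge)→4820, (B,hash)→7320, (B,nl)→24060 …(+1); best=1520 via (C,hash)
  {CD}: card=60; try (C,nl_idx)→200, (D,hash)→320, (C,merge)→560, (D,merge)→600, (C,hash)→760, (C,nl)→1220 …(+1); best=200 via (C,nl_idx)
  {ABE}: card=2000; try (E,hash)→4720, (E,nl_idx)→7120, (E,merge)→7270, (B,hash)→8720, (B,merge)→9120, (E,nl)→61920 …(+1); best=4720 via (E,hash)
  {ABC}: card=300; try (A,hash)→2940, (C,hash)→3040, (C,nl_idx)→4620, (A,merge)→5160, (C,merge)→6340, (A,nl)→25520 …(+1); best=2940 via (A,hash)
  {BCD}: card=300; try (D,hash)→2020, (B,merge)→4620, (D,merge)→4640, (B,hash)→7460, (D,nl)→7520, (B,nl)→24200; best=2020 via (D,hash)
  {ABCE}: card=1500; try (E,hash)→5640, (E,nl_idx)→6840, (E,merge)→7290, (C,hash)→7440, (C,nl_idx)→18220, (C,merge)→29140 …(+2); best=5640 via (E,hash)
  {ABCD}: card=300; try (D,hash)→3440, (A,hash)→3440, (A,merge)→5660, (D,merge)→6060, (D,nl)→8940, (A,nl)→26020; best=3440 via (D,hash)
  {ABCDE}: card=1500; try (E,hash)→6140, (E,nl_idx)→7340, (D,hash)→7340, (E,merge)→7790, (D,merge)→23760, (D,nl)→35640 …(+1); best=6140 via (E,hash)

cost=6140; order=B,C,A,D,E; methods=hash,hash,hash,hash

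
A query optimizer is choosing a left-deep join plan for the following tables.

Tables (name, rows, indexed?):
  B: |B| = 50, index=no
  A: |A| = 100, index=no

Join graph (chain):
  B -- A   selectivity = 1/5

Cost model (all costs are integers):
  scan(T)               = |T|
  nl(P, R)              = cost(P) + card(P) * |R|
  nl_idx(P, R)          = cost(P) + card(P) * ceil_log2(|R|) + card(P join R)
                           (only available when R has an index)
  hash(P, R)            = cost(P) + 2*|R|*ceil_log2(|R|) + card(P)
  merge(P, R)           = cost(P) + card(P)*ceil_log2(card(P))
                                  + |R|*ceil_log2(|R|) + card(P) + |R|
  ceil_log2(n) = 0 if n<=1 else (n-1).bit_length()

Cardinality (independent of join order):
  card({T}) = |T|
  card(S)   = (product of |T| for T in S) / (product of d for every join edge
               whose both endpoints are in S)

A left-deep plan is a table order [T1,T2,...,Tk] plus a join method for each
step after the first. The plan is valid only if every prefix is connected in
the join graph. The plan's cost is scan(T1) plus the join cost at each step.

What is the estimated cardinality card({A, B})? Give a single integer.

Tables in S: A(100), B(50)
Edges inside S: B-A(d=5)
numerator = 100 * 50 = 5000
denominator = 5 = 5
card(S) = 5000 / 5 = 1000

1000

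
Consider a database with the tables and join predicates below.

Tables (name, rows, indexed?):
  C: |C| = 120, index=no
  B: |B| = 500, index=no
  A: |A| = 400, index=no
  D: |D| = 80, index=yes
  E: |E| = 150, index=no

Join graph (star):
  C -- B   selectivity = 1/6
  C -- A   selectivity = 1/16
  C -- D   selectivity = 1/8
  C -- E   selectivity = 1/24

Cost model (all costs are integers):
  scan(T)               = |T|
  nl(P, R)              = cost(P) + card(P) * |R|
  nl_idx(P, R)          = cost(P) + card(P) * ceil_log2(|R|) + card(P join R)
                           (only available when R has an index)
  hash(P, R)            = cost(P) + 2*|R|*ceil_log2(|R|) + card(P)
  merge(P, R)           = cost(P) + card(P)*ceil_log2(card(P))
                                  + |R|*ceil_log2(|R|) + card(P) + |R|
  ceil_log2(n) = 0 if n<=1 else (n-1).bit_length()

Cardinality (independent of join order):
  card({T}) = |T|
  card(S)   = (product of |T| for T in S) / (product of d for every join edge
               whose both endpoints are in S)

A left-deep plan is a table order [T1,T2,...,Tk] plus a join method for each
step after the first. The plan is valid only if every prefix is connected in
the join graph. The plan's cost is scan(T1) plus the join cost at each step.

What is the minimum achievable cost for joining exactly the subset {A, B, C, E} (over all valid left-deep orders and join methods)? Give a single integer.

35630

Selinger DP over subsets of {A,B,C,E}:
  {C}: scan cost=120, card=120
  {B}: scan cost=500, card=500
  {A}: scan cost=400, card=400
  {E}: scan cost=150, card=150
  {BC}: card=10000; try (C,hash)→2680, (B,merge)→6080, (C,merge)→6460, (B,hash)→9240, (B,nl)→60120, (C,nl)→60500; best=2680 via (C,hash)
  {AC}: card=3000; try (C,hash)→2480, (A,merge)→5080, (C,merge)→5360, (A,hash)→7440, (A,nl)→48120, (C,nl)→48400; best=2480 via (C,hash)
  {CE}: card=750; try (C,hash)→1980, (E,merge)→2430, (C,merge)→2460, (E,hash)→2640, (E,nl)→18120, (C,nl)→18150; best=1980 via (C,hash)
  {ABC}: card=250000; try (B,hash)→14480, (A,hash)→19880, (B,merge)→46480, (A,merge)→156680, (B,nl)→1502480, (A,nl)→4002680; best=14480 via (B,hash)
  {BCE}: card=62500; try (B,hash)→11730, (E,hash)→15080, (B,merge)→15230, (E,merge)→154030, (B,nl)→376980, (E,nl)→1502680; best=11730 via (B,hash)
  {ACE}: card=18750; try (E,hash)→7880, (A,hash)→9930, (A,merge)→14230, (E,merge)→42830, (A,nl)→301980, (E,nl)→452480; best=7880 via (E,hash)
  {ABCE}: card=1562500; try (B,hash)→35630, (A,hash)→81430, (E,hash)→266880, (B,merge)→312880, (A,merge)→1078230, (E,merge)→4765830 …(+3); best=35630 via (B,hash)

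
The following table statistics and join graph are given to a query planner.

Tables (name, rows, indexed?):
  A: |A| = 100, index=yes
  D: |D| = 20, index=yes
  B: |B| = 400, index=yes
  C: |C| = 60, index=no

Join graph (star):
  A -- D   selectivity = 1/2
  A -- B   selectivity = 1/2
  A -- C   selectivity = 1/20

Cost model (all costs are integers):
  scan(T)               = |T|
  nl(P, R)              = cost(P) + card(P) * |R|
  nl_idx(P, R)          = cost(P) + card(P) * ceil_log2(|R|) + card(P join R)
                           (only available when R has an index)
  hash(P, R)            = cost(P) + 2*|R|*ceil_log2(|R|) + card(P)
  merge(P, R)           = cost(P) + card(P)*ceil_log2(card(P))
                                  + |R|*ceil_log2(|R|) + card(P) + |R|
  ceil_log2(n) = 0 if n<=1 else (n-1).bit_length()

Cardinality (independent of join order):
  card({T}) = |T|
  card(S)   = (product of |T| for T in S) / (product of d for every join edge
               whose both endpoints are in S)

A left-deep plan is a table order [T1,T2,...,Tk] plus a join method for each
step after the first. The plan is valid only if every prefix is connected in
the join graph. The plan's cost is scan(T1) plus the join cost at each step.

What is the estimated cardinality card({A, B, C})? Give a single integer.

60000

Tables in S: A(100), B(400), C(60)
Edges inside S: A-B(d=2), A-C(d=20)
numerator = 100 * 400 * 60 = 2400000
denominator = 2 * 20 = 40
card(S) = 2400000 / 40 = 60000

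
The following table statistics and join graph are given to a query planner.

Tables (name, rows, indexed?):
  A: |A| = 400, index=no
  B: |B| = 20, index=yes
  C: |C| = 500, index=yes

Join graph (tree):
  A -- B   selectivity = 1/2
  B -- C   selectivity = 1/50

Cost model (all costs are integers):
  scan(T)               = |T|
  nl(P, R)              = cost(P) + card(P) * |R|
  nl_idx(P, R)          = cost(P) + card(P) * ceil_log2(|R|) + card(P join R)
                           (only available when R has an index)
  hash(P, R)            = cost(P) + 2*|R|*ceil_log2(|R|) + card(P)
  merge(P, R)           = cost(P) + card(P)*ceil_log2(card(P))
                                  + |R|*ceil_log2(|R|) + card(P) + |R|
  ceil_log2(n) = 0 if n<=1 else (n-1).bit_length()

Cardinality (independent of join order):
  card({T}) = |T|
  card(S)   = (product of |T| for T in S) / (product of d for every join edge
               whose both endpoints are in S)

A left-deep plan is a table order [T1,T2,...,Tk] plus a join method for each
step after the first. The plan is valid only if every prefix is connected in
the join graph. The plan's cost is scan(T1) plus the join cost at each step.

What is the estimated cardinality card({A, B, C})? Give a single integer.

Tables in S: A(400), B(20), C(500)
Edges inside S: A-B(d=2), B-C(d=50)
numerator = 400 * 20 * 500 = 4000000
denominator = 2 * 50 = 100
card(S) = 4000000 / 100 = 40000

40000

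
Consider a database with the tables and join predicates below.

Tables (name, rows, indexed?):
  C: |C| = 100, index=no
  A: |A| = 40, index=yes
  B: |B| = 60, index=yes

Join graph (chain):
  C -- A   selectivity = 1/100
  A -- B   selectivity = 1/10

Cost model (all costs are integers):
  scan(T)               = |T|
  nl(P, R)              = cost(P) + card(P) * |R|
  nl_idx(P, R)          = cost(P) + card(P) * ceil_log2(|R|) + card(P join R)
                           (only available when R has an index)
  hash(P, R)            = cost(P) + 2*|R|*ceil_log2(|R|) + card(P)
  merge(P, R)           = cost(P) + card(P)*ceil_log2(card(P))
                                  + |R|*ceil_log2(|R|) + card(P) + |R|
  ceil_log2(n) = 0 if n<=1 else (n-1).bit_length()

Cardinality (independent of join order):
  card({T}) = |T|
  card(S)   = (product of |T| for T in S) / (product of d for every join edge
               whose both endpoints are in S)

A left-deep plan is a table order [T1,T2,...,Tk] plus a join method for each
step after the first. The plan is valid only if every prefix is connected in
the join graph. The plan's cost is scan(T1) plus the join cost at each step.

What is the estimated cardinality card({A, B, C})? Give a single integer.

240

Tables in S: A(40), B(60), C(100)
Edges inside S: C-A(d=100), A-B(d=10)
numerator = 40 * 60 * 100 = 240000
denominator = 100 * 10 = 1000
card(S) = 240000 / 1000 = 240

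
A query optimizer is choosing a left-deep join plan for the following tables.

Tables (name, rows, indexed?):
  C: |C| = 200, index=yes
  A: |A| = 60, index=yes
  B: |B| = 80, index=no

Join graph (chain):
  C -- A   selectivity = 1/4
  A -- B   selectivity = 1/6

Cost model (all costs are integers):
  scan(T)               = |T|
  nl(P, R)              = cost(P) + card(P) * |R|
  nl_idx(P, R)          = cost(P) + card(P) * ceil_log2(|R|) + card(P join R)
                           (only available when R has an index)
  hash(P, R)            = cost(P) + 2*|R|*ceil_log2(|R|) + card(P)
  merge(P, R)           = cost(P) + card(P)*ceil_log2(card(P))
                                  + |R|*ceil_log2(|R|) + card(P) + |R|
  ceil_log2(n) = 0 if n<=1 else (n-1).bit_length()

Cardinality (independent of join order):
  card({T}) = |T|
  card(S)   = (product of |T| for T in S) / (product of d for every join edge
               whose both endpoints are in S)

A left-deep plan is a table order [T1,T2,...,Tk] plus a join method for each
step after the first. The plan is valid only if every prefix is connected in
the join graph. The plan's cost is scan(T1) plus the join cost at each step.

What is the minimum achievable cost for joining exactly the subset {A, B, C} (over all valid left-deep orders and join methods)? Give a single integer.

Selinger DP over subsets of {A,B,C}:
  {C}: scan cost=200, card=200
  {A}: scan cost=60, card=60
  {B}: scan cost=80, card=80
  {AC}: card=3000; try (A,hash)→1120, (C,merge)→2280, (A,merge)→2420, (C,hash)→3320, (C,nl_idx)→3540, (A,nl_idx)→4400 …(+2); best=1120 via (A,hash)
  {AB}: card=800; try (A,hash)→880, (B,merge)→1120, (A,merge)→1140, (B,hash)→1240, (A,nl_idx)→1360, (B,nl)→4860 …(+1); best=880 via (A,hash)
  {ABC}: card=40000; try (C,hash)→4880, (B,hash)→5240, (C,merge)→11480, (B,merge)→40760, (C,nl_idx)→47280, (C,nl)→160880 …(+1); best=4880 via (C,hash)

4880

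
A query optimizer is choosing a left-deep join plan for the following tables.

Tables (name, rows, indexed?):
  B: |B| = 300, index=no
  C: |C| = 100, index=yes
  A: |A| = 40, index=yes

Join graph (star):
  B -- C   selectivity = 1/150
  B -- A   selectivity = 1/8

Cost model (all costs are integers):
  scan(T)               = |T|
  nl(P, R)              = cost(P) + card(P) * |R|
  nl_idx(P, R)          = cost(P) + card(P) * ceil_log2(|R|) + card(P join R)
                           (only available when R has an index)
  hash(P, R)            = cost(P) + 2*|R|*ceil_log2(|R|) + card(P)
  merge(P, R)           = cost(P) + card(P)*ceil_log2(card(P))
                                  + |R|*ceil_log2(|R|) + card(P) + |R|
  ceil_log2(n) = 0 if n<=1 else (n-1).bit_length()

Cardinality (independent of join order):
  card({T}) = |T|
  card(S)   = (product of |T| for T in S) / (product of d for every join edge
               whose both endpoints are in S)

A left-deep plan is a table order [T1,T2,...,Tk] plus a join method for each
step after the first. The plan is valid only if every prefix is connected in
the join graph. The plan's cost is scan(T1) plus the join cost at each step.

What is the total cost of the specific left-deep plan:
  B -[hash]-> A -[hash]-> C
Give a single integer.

step 1: scan B: cost=300, card=300
step 2: join A via hash
    card(P join A) = 300*40/(8) = 1500
    cost = 300 + 2*40*6 + 300 = 1080
step 3: join C via hash
    card(P join C) = 1500*100/(150) = 1000
    cost = 1080 + 2*100*7 + 1500 = 3980

3980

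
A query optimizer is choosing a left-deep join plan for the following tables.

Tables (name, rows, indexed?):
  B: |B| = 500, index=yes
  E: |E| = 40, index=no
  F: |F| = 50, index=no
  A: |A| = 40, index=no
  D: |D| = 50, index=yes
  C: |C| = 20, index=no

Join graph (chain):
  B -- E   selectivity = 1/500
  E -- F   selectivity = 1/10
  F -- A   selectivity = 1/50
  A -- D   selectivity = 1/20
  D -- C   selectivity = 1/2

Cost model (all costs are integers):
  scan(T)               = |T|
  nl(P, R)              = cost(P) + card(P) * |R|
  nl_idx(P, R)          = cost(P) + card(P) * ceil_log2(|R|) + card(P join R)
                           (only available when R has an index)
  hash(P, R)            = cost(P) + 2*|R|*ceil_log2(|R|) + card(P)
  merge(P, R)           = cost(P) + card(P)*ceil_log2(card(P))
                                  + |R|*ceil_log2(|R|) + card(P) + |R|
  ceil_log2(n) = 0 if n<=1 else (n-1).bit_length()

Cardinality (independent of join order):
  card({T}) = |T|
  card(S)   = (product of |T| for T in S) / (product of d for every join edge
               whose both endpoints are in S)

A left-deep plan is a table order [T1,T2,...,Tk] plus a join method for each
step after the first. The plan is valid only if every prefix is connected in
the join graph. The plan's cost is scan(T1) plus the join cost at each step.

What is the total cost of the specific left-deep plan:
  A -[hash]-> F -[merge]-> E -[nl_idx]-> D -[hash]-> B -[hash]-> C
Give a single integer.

12600

step 1: scan A: cost=40, card=40
step 2: join F via hash
    card(P join F) = 40*50/(50) = 40
    cost = 40 + 2*50*6 + 40 = 680
step 3: join E via merge
    card(P join E) = 40*40/(10) = 160
    cost = 680 + 40*6 + 40*6 + 40 + 40 = 1240
step 4: join D via nl_idx
    card(P join D) = 160*50/(20) = 400
    cost = 1240 + 160*6 + 400 = 2600
step 5: join B via hash
    card(P join B) = 400*500/(500) = 400
    cost = 2600 + 2*500*9 + 400 = 12000
step 6: join C via hash
    card(P join C) = 400*20/(2) = 4000
    cost = 12000 + 2*20*5 + 400 = 12600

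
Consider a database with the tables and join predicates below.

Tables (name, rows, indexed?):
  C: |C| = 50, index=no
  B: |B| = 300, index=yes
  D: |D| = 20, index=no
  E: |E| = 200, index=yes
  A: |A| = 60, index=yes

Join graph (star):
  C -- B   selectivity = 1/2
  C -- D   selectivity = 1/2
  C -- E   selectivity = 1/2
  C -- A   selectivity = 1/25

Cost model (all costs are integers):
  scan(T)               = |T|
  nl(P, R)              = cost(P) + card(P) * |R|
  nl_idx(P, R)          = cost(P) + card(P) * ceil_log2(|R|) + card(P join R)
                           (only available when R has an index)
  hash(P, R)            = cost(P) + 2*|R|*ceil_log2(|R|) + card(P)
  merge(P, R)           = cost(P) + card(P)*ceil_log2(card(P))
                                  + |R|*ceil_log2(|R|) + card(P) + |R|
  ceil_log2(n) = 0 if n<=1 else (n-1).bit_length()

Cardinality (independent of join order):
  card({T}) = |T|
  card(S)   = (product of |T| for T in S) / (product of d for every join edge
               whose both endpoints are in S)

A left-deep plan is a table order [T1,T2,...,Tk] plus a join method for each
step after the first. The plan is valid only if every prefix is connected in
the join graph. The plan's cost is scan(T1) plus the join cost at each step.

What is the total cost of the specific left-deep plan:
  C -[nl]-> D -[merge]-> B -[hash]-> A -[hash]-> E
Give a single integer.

267970

step 1: scan C: cost=50, card=50
step 2: join D via nl
    card(P join D) = 50*20/(2) = 500
    cost = 50 + 50*20 = 1050
step 3: join B via merge
    card(P join B) = 500*300/(2) = 75000
    cost = 1050 + 500*9 + 300*9 + 500 + 300 = 9050
step 4: join A via hash
    card(P join A) = 75000*60/(25) = 180000
    cost = 9050 + 2*60*6 + 75000 = 84770
step 5: join E via hash
    card(P join E) = 180000*200/(2) = 18000000
    cost = 84770 + 2*200*8 + 180000 = 267970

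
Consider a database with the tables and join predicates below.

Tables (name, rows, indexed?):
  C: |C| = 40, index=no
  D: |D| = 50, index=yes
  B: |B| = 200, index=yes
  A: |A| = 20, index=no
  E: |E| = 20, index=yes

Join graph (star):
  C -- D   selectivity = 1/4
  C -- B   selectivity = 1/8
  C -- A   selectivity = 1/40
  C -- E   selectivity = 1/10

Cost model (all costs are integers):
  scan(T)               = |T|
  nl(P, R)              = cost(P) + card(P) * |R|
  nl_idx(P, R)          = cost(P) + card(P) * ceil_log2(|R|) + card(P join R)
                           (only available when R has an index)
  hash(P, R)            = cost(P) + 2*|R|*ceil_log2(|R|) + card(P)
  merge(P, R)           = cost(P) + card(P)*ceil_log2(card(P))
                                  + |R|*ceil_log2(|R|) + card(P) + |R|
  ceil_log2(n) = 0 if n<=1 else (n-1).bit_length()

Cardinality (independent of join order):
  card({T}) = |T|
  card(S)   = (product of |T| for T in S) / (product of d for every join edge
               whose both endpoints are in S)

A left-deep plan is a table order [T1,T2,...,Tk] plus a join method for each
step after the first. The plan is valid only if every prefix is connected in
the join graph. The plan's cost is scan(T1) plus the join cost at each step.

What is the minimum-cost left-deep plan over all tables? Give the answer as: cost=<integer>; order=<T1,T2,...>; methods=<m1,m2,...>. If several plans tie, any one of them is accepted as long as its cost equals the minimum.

cost=3240; order=C,A,B,E,D; methods=hash,nl_idx,hash,hash

Selinger DP (subsets sized 1..n):
  {C}: scan cost=40, card=40
  {D}: scan cost=50, card=50
  {B}: scan cost=200, card=200
  {A}: scan cost=20, card=20
  {E}: scan cost=20, card=20
  {CD}: card=500; try (C,hash)→580, (D,merge)→670, (D,hash)→680, (C,merge)→680, (D,nl_idx)→780, (D,nl)→2040 …(+1); best=580 via (C,hash)
  {BC}: card=1000; try (C,hash)→880, (B,nl_idx)→1360, (B,merge)→2120, (C,merge)→2280, (B,hash)→3280, (B,nl)→8040 …(+1); best=880 via (C,hash)
  {AC}: card=20; try (A,hash)→280, (C,merge)→420, (A,merge)→440, (C,hash)→520, (C,nl)→820, (A,nl)→840; best=280 via (A,hash)
  {CE}: card=80; try (E,hash)→280, (E,nl_idx)→320, (C,merge)→420, (E,merge)→440, (C,hash)→520, (C,nl)→820 …(+1); best=280 via (E,hash)
  {BCD}: card=12500; try (D,hash)→2480, (B,hash)→4280, (B,merge)→7380, (D,merge)→12230, (B,nl_idx)→17080, (D,nl_idx)→19380 …(+2); best=2480 via (D,hash)
  {ACD}: card=250; try (D,nl_idx)→650, (D,merge)→750, (D,hash)→900, (D,nl)→1280, (A,hash)→1280, (A,merge)→5700 …(+1); best=650 via (D,nl_idx)
  {CDE}: card=1000; try (D,hash)→960, (D,merge)→1270, (E,hash)→1280, (D,nl_idx)→1760, (E,nl_idx)→4080, (D,nl)→4280 …(+2); best=960 via (D,hash)
  {ABC}: card=500; try (B,nl_idx)→940, (A,hash)→2080, (B,merge)→2200, (B,hash)→3500, (B,nl)→4280, (A,merge)→12000 …(+1); best=940 via (B,nl_idx)
  {BCE}: card=2000; try (E,hash)→2080, (B,merge)→2720, (B,nl_idx)→2920, (B,hash)→3560, (E,nl_idx)→7880, (E,merge)→12000 …(+2); best=2080 via (E,hash)
  {ACE}: card=40; try (E,nl_idx)→420, (E,hash)→500, (E,merge)→520, (A,hash)→560, (E,nl)→680, (A,merge)→1040 …(+1); best=420 via (E,nl_idx)
  {ABCD}: card=6250; try (D,hash)→2040, (B,hash)→4100, (B,merge)→4700, (D,merge)→6290, (B,nl_idx)→8900, (D,nl_idx)→10190 …(+5); best=2040 via (D,hash)
  {BCDE}: card=25000; try (D,hash)→4680, (B,hash)→5160, (B,merge)→13760, (E,hash)→15180, (D,merge)→26430, (B,nl_idx)→33960 …(+6); best=4680 via (D,hash)
  {ACDE}: card=500; try (D,merge)→1050, (D,hash)→1060, (E,hash)→1100, (D,nl_idx)→1160, (A,hash)→2160, (E,nl_idx)→2400 …(+5); best=1050 via (D,merge)
  {ABCE}: card=1000; try (E,hash)→1640, (B,nl_idx)→1740, (B,merge)→2500, (B,hash)→3660, (A,hash)→4280, (E,nl_idx)→4440 …(+5); best=1640 via (E,hash)
  {ABCDE}: card=12500; try (D,hash)→3240, (B,hash)→4750, (B,merge)→7850, (E,hash)→8490, (D,merge)→12990, (B,nl_idx)→17550 …(+9); best=3240 via (D,hash)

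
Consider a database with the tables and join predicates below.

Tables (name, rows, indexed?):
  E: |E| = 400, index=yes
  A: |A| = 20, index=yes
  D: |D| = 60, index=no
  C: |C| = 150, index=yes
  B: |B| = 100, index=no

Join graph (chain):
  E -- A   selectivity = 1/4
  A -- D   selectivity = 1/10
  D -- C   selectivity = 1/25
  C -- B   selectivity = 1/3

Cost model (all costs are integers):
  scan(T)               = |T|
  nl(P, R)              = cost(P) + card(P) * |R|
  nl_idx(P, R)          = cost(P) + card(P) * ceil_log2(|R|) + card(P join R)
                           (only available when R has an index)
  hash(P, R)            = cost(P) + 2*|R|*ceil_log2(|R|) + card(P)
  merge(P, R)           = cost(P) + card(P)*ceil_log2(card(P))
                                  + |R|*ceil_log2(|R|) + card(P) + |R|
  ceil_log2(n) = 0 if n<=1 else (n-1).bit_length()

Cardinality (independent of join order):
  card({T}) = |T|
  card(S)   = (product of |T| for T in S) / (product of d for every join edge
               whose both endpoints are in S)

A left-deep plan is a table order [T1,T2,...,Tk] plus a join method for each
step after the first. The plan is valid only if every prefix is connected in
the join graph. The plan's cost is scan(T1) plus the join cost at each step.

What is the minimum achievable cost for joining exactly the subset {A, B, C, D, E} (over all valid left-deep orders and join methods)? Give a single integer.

Selinger DP over subsets of {A,B,C,D,E}:
  {E}: scan cost=400, card=400
  {A}: scan cost=20, card=20
  {D}: scan cost=60, card=60
  {C}: scan cost=150, card=150
  {B}: scan cost=100, card=100
  {AE}: card=2000; try (A,hash)→1000, (E,nl_idx)→2200, (E,merge)→4140, (A,nl_idx)→4400, (A,merge)→4520, (E,hash)→7240 …(+2); best=1000 via (A,hash)
  {AD}: card=120; try (A,hash)→320, (A,nl_idx)→480, (D,merge)→560, (A,merge)→600, (D,hash)→760, (D,nl)→1220 …(+1); best=320 via (A,hash)
  {CD}: card=360; try (C,nl_idx)→900, (D,hash)→1020, (C,merge)→1830, (D,merge)→1920, (C,hash)→2520, (C,nl)→9060 …(+1); best=900 via (C,nl_idx)
  {BC}: card=5000; try (B,hash)→1700, (C,merge)→2250, (B,merge)→2300, (C,hash)→2600, (C,nl_idx)→5900, (C,nl)→15100 …(+1); best=1700 via (B,hash)
  {ADE}: card=12000; try (D,hash)→3720, (E,merge)→5280, (E,hash)→7640, (E,nl_idx)→13400, (D,merge)→25420, (E,nl)→48320 …(+1); best=3720 via (D,hash)
  {ACD}: card=720; try (A,hash)→1460, (C,nl_idx)→2000, (C,merge)→2630, (C,hash)→2840, (A,nl_idx)→3420, (A,merge)→4620 …(+2); best=1460 via (A,hash)
  {BCD}: card=12000; try (B,hash)→2660, (B,merge)→5300, (D,hash)→7420, (B,nl)→36900, (D,merge)→72120, (D,nl)→301700; best=2660 via (B,hash)
  {ACDE}: card=72000; try (E,hash)→9380, (E,merge)→13380, (C,hash)→18120, (E,nl_idx)→79940, (C,nl_idx)→171720, (C,merge)→185070 …(+2); best=9380 via (E,hash)
  {ABCD}: card=24000; try (B,hash)→3580, (B,merge)→10180, (A,hash)→14860, (B,nl)→73460, (A,nl_idx)→86660, (A,merge)→182780 …(+1); best=3580 via (B,hash)
  {ABCDE}: card=2400000; try (E,hash)→34780, (B,hash)→82780, (E,merge)→391580, (B,merge)→1306180, (E,nl_idx)→2619580, (B,nl)→7209380 …(+1); best=34780 via (E,hash)

34780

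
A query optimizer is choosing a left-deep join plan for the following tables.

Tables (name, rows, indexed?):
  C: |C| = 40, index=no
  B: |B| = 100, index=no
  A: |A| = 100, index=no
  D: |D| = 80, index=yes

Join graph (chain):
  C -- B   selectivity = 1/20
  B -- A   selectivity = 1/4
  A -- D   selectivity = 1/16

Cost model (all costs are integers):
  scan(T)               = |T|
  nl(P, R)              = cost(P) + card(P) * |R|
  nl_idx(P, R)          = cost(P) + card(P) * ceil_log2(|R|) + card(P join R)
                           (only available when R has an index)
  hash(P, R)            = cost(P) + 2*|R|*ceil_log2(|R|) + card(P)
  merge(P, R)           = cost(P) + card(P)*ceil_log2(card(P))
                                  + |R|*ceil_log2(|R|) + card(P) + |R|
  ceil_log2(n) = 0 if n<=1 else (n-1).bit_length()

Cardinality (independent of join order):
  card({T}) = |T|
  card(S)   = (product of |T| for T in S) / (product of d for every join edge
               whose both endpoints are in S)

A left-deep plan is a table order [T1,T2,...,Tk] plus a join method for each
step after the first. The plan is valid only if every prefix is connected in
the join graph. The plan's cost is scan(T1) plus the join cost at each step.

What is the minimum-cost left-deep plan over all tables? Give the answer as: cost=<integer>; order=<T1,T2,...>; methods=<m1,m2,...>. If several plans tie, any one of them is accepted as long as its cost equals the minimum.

Selinger DP (subsets sized 1..n):
  {C}: scan cost=40, card=40
  {B}: scan cost=100, card=100
  {A}: scan cost=100, card=100
  {D}: scan cost=80, card=80
  {BC}: card=200; try (C,hash)→680, (B,merge)→1120, (C,merge)→1180, (B,hash)→1480, (B,nl)→4040, (C,nl)→4100; best=680 via (C,hash)
  {AB}: card=2500; try (B,hash)→1600, (A,hash)→1600, (B,merge)→1700, (A,merge)→1700, (B,nl)→10100, (A,nl)→10100; best=1600 via (B,hash)
  {AD}: card=500; try (D,nl_idx)→1300, (D,hash)→1320, (A,merge)→1520, (D,merge)→1540, (A,hash)→1560, (A,nl)→8080 …(+1); best=1300 via (D,nl_idx)
  {ABC}: card=5000; try (A,hash)→2280, (A,merge)→3280, (C,hash)→4580, (A,nl)→20680, (C,merge)→34380, (C,nl)→101600; best=2280 via (A,hash)
  {ABD}: card=12500; try (B,hash)→3200, (D,hash)→5220, (B,merge)→7100, (D,nl_idx)→31600, (D,merge)→34740, (B,nl)→51300 …(+1); best=3200 via (B,hash)
  {ABCD}: card=25000; try (D,hash)→8400, (C,hash)→16180, (D,nl_idx)→62280, (D,merge)→72920, (C,merge)→190980, (D,nl)→402280 …(+1); best=8400 via (D,hash)

cost=8400; order=B,C,A,D; methods=hash,hash,hash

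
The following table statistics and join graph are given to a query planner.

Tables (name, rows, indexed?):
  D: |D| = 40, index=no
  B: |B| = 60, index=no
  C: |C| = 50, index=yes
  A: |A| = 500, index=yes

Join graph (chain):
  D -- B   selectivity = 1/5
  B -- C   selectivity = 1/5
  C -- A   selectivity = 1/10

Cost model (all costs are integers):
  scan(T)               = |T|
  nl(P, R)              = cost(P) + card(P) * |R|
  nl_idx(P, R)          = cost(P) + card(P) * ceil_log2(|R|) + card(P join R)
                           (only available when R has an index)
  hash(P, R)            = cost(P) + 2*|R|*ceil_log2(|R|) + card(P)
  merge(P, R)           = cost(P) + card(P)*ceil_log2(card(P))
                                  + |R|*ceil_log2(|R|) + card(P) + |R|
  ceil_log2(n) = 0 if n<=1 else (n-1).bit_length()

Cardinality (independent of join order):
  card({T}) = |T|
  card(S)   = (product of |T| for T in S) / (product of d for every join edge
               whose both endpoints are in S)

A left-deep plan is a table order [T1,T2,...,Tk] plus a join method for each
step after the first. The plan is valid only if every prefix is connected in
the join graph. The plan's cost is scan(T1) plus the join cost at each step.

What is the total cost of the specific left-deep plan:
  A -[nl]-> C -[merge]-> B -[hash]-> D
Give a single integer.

88900

step 1: scan A: cost=500, card=500
step 2: join C via nl
    card(P join C) = 500*50/(10) = 2500
    cost = 500 + 500*50 = 25500
step 3: join B via merge
    card(P join B) = 2500*60/(5) = 30000
    cost = 25500 + 2500*12 + 60*6 + 2500 + 60 = 58420
step 4: join D via hash
    card(P join D) = 30000*40/(5) = 240000
    cost = 58420 + 2*40*6 + 30000 = 88900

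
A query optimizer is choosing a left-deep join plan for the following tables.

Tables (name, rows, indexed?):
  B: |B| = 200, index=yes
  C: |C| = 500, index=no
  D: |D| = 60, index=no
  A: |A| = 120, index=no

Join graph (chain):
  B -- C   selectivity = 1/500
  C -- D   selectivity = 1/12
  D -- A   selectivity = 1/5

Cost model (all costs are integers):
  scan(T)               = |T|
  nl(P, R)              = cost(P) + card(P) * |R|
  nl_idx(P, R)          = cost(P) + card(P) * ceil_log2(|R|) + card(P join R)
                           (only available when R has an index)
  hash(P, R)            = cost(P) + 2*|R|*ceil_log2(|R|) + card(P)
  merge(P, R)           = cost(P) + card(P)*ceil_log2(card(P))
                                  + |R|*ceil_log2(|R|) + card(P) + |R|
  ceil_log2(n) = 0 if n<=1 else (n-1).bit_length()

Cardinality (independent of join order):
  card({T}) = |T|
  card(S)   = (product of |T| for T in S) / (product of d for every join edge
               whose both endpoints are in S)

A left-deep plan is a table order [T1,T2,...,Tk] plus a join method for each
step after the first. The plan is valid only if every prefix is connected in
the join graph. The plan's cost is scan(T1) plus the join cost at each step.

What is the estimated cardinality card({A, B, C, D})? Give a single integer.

Tables in S: A(120), B(200), C(500), D(60)
Edges inside S: B-C(d=500), C-D(d=12), D-A(d=5)
numerator = 120 * 200 * 500 * 60 = 720000000
denominator = 500 * 12 * 5 = 30000
card(S) = 720000000 / 30000 = 24000

24000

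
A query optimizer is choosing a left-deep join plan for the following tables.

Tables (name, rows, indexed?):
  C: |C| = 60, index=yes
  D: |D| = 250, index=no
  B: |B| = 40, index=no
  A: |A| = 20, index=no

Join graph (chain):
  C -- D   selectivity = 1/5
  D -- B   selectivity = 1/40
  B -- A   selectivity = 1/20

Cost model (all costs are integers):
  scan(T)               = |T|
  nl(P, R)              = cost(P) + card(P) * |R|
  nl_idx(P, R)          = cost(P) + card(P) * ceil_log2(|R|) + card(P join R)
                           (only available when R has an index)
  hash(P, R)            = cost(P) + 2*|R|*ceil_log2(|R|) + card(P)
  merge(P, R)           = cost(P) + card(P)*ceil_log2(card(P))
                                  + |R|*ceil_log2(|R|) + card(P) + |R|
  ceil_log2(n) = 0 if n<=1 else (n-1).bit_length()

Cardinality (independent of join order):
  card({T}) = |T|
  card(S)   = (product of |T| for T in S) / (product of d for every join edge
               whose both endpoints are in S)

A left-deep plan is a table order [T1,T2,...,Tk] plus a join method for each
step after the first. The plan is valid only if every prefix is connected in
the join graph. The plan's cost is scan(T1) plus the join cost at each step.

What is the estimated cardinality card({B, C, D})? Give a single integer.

3000

Tables in S: B(40), C(60), D(250)
Edges inside S: C-D(d=5), D-B(d=40)
numerator = 40 * 60 * 250 = 600000
denominator = 5 * 40 = 200
card(S) = 600000 / 200 = 3000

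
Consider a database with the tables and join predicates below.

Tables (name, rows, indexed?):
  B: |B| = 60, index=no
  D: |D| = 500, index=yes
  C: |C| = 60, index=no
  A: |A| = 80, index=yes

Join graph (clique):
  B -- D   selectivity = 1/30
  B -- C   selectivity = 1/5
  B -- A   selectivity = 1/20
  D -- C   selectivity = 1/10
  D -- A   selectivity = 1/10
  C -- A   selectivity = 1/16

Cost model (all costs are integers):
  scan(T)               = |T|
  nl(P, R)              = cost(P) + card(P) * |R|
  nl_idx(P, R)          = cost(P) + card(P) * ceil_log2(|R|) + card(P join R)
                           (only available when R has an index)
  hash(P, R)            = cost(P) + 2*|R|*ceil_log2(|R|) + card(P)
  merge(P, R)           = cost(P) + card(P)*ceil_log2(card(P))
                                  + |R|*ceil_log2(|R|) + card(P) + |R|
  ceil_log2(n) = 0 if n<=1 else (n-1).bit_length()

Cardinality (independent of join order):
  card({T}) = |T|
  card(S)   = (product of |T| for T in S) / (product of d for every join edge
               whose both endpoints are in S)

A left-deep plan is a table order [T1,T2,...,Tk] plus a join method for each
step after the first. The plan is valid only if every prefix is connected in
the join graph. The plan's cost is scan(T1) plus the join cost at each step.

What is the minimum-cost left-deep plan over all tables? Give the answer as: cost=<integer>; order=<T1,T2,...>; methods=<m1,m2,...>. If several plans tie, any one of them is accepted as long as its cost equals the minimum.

Selinger DP (subsets sized 1..n):
  {B}: scan cost=60, card=60
  {D}: scan cost=500, card=500
  {C}: scan cost=60, card=60
  {A}: scan cost=80, card=80
  {BD}: card=1000; try (D,nl_idx)→1600, (B,hash)→1720, (D,merge)→5480, (B,merge)→5920, (D,hash)→9120, (D,nl)→30060 …(+1); best=1600 via (D,nl_idx)
  {BC}: card=720; try (C,hash)→840, (B,hash)→840, (C,merge)→900, (B,merge)→900, (C,nl)→3660, (B,nl)→3660; best=840 via (C,hash)
  {AB}: card=240; try (A,nl_idx)→720, (B,hash)→880, (A,merge)→1120, (B,merge)→1140, (A,hash)→1240, (A,nl)→4860 …(+1); best=720 via (A,nl_idx)
  {CD}: card=3000; try (C,hash)→1720, (D,nl_idx)→3600, (D,merge)→5480, (C,merge)→5920, (D,hash)→9120, (D,nl)→30060 …(+1); best=1720 via (C,hash)
  {AD}: card=4000; try (A,hash)→2120, (D,nl_idx)→4800, (D,merge)→5720, (A,merge)→6140, (A,nl_idx)→8000, (D,hash)→9160 …(+2); best=2120 via (A,hash)
  {AC}: card=300; try (A,nl_idx)→780, (C,hash)→880, (A,merge)→1120, (C,merge)→1140, (A,hash)→1240, (A,nl)→4860 …(+1); best=780 via (A,nl_idx)
  {BCD}: card=1200; try (C,hash)→3320, (B,hash)→5440, (D,nl_idx)→8520, (D,hash)→10560, (C,merge)→13020, (D,merge)→13760 …(+4); best=3320 via (C,hash)
  {ABD}: card=400; try (D,nl_idx)→3280, (A,hash)→3720, (B,hash)→6840, (D,merge)→7880, (A,nl_idx)→9000, (D,hash)→9960 …(+5); best=3280 via (D,nl_idx)
  {ABC}: card=180; try (C,hash)→1680, (B,hash)→1800, (A,hash)→2680, (C,merge)→3300, (B,merge)→4200, (A,nl_idx)→6060 …(+4); best=1680 via (C,hash)
  {ACD}: card=1500; try (D,nl_idx)→4980, (A,hash)→5840, (C,hash)→6840, (D,merge)→8780, (D,hash)→10080, (A,nl_idx)→24220 …(+5); best=4980 via (D,nl_idx)
  {ABCD}: card=30; try (D,nl_idx)→3330, (C,hash)→4400, (A,hash)→5640, (B,hash)→7200, (C,merge)→7700, (D,merge)→8300 …(+8); best=3330 via (D,nl_idx)

cost=3330; order=B,A,C,D; methods=nl_idx,hash,nl_idx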